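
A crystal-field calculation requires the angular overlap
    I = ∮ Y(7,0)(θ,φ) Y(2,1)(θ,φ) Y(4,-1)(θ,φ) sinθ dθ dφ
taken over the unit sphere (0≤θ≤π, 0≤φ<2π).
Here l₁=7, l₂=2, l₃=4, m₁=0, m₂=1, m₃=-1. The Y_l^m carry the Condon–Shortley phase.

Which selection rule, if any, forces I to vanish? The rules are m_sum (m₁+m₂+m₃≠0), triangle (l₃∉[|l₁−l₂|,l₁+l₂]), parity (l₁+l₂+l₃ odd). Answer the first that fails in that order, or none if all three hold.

Σmᵢ = 0  ✓
l₃∈[|l₁−l₂|,l₁+l₂]=[5,9], have l₃=4  ✗
Σlᵢ = 13 ⇒ odd

triangle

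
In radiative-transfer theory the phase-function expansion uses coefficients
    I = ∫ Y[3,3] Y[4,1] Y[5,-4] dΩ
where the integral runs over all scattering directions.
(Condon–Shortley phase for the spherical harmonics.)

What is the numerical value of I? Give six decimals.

-0.186208

m-sum 0 ✓  L=12 even ✓  1≤5≤7 ✓
Π(2lᵢ+1) = 7×9×11 = 693
triangle coeff Δ(3,4,5) = 1/180180
Σ_t [0,2]: t=0:+1/576 t=1:−1/144 t=2:+1/576 = -1/288
(3j)²=20/1001 [(3 4 5; 0 0 0)], sign=+1
Σ_t [0,0]: t=0:+1/5760 = 1/5760
(3j)²=9/286 [(3 4 5; 3 1 -4)], sign=-1
⇒ 4πI² = 810/1859
I = (-1)√(810/1859/(4π)) = -0.18620781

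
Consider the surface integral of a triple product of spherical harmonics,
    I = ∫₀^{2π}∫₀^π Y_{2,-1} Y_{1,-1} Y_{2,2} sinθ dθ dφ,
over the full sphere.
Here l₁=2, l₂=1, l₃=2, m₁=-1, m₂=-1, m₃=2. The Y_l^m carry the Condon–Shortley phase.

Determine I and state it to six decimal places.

l₁+l₂+l₃=5 is odd: 3j(l;000)=0 ⇒ I=0

0.000000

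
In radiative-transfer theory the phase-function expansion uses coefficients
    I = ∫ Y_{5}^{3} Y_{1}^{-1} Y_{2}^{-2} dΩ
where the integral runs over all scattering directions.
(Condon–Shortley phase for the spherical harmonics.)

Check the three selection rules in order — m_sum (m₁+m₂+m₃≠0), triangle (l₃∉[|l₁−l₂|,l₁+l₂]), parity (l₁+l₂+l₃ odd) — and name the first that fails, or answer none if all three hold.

triangle

Σmᵢ = 0  ✓
l₃∈[|l₁−l₂|,l₁+l₂]=[4,6], have l₃=2  ✗
Σlᵢ = 8 ⇒ even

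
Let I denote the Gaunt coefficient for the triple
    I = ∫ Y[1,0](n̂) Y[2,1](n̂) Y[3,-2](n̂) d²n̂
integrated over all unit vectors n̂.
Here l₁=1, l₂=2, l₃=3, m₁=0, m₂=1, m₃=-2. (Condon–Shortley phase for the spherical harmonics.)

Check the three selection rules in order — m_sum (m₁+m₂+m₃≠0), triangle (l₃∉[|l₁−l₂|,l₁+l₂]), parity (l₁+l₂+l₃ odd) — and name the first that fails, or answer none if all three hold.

m_sum

azimuthal sum: 0 + 1 − 2 = -1  ✗
1 ≤ 3 ≤ 3 (triangle on l)
L = 1 + 2 + 3 = 6 (even)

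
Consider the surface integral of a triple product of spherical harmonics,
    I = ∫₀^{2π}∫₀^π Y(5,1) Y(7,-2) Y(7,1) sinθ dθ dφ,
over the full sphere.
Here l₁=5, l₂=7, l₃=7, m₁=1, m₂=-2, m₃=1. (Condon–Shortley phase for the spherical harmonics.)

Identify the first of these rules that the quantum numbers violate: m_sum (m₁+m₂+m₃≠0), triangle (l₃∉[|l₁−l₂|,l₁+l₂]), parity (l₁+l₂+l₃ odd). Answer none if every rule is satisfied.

m₁+m₂+m₃ = 1 − 2 + 1 = 0  ✓
triangle: |5−7|=2 ≤ l₃=7 ≤ 5+7=12  ✓
parity: l₁+l₂+l₃ = 19 is odd  ✗

parity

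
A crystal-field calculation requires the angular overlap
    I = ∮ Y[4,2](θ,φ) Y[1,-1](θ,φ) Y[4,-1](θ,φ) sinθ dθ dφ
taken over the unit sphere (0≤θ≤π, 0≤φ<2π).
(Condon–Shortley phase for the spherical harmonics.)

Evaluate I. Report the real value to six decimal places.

L=9 odd ⇒ parity kills the (l;000) factor ⇒ I = 0

0.000000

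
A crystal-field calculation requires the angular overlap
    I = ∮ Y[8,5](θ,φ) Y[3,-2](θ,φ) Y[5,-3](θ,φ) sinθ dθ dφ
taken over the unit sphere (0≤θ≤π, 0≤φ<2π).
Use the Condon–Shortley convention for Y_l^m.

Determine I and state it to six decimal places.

Checks pass: Σm=0; 16 even; l₃=5∈[5,11].
(2·8+1)(2·3+1)(2·5+1) = 1309
Δ: 6! 10! 0! / 17! → 1/136136
sum: t=3:−1/518400 = -1/518400
3j²(8 3 5; 0 0 0) = Δ·Π!·Σ² = 56/2431  (sign +1)
sum: t=1:−1/9676800 = -1/9676800
3j²(8 3 5; 5 -2 -3) = Δ·Π!·Σ² = 27/952  (sign -1)
combine: 4πI² = 1309·56/2431·27/952 = 189/221
take √, sign -1: I = -0.26087342

-0.260873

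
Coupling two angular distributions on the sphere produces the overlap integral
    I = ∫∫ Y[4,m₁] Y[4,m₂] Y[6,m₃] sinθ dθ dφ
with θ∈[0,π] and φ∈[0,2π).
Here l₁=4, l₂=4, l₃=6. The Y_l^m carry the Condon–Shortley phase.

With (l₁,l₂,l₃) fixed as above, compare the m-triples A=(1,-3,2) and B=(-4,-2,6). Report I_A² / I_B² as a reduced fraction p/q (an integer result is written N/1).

45/44

Same 4,4,6: normalisation and zero-m 3j drop out of the ratio.
A: Δ: 2! 6! 6! / 15! → 1/1261260; sum: t=0:+1/8640 t=1:−1/34560 = 1/11520; 3j²(4 4 6; 1 -3 2) = Δ·Π!·Σ² = 3/143  (sign +1)
B: Δ: 2! 6! 6! / 15! → 1/1261260; sum: t=2:+1/1036800 = 1/1036800; 3j²(4 4 6; -4 -2 6) = Δ·Π!·Σ² = 4/195  (sign +1)
I_A²/I_B² = (3/143)/(4/195) = 45/44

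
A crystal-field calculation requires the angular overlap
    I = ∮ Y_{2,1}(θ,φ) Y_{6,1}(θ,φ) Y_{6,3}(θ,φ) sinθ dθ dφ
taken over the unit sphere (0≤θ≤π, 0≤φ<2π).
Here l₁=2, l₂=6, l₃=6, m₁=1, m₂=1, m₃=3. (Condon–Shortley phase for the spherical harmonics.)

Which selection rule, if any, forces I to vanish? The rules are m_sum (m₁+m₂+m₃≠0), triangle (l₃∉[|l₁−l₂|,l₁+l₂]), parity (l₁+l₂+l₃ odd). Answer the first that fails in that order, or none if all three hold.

m_sum

m₁+m₂+m₃ = 1 + 1 + 3 = 5  ✗
triangle: |2−6|=4 ≤ l₃=6 ≤ 2+6=8
parity: l₁+l₂+l₃ = 14 is even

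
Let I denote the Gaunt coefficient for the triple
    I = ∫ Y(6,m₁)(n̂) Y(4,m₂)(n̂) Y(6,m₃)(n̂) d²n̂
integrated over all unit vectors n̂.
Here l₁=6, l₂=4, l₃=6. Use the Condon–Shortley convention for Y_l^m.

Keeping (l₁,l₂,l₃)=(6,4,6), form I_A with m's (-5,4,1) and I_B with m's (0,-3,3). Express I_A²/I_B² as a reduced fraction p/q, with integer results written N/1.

55/63

Same 6,4,6: normalisation and zero-m 3j drop out of the ratio.
A: Δ: 4! 8! 4! / 17! → 1/15315300; sum: t=4:+1/2903040 = 1/2903040; 3j²(6 4 6; -5 4 1) = Δ·Π!·Σ² = 5/663  (sign -1)
B: Δ: 4! 8! 4! / 17! → 1/15315300; sum: t=0:+1/207360 t=1:−1/103680 = -1/207360; 3j²(6 4 6; 0 -3 3) = Δ·Π!·Σ² = 21/2431  (sign +1)
I_A²/I_B² = (5/663)/(21/2431) = 55/63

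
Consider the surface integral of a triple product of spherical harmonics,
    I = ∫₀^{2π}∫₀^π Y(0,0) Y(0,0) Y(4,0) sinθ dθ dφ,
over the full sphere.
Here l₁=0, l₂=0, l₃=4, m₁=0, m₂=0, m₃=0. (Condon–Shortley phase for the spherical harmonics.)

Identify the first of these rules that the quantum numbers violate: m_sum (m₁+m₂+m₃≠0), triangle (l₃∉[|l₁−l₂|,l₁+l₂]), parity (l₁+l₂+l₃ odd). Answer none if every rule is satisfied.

triangle

azimuthal sum: 0 + 0 + 0 = 0  ✓
0 ≤ 4 ≤ 0 (triangle on l)  ✗
L = 0 + 0 + 4 = 4 (even)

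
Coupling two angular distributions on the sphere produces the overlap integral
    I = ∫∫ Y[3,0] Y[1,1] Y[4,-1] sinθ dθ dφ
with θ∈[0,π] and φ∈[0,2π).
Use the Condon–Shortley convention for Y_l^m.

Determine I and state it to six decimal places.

Rules hold: Σm=0, L=8 even, 2≤4≤4.
N = 7·3·9 = 189
Δ = 0!·6!·2!/9! = 1/252
Racah Σ t=0..0: t=0:+1/36 = 1/36
⇒ 3j(3 1 4; 0 0 0)² = 4/63, sgn +1
Racah Σ t=0..0: t=0:+1/72 = 1/72
⇒ 3j(3 1 4; 0 1 -1)² = 5/126, sgn -1
4πI² = N·(3j₀)²·(3jₘ)² = 10/21
I = -1·√(0.47619/4π) = -0.19466390

-0.194664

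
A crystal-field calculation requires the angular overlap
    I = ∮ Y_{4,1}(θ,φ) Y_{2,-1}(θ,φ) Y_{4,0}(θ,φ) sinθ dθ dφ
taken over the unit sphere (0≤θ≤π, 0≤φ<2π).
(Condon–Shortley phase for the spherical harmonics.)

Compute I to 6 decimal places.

m-sum 0 ✓  L=10 even ✓  2≤4≤6 ✓
Π(2lᵢ+1) = 9×5×9 = 405
triangle coeff Δ(4,2,4) = 1/13860
Σ_t [0,2]: t=0:+1/192 t=1:−1/36 t=2:+1/192 = -5/288
(3j)²=20/693 [(4 2 4; 0 0 0)], sign=-1
Σ_t [0,1]: t=0:+1/72 t=1:−1/96 = 1/288
(3j)²=1/462 [(4 2 4; 1 -1 0)], sign=+1
⇒ 4πI² = 150/5929
I = (-1)√(150/5929/(4π)) = -0.04486937

-0.044869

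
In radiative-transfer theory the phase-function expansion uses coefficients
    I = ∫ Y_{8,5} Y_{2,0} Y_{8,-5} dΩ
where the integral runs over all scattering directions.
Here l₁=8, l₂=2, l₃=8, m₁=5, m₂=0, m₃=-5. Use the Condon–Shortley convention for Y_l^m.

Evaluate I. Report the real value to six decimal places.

Rules hold: Σm=0, L=18 even, 6≤8≤10.
N = 17·5·17 = 1445
Δ = 2!·14!·2!/19! = 1/348840
Racah Σ t=0..2: t=0:+1/116121600 t=1:−1/25401600 t=2:+1/116121600 = -1/45158400
⇒ 3j(8 2 8; 0 0 0)² = 24/1615, sgn -1
Racah Σ t=0..2: t=0:+1/958003200 t=1:−1/958003200 t=2:+1/24908083200 = 1/24908083200
⇒ 3j(8 2 8; 5 0 -5)² = 1/38760, sgn -1
4πI² = N·(3j₀)²·(3jₘ)² = 1/1805
I = +1·√(0.000554017/4π) = 0.00663982

0.006640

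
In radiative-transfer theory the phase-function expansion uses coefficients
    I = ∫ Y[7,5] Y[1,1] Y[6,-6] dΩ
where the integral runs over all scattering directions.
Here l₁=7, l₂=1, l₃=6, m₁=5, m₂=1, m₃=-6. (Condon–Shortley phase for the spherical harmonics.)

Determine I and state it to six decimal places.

m-sum 0 ✓  L=14 even ✓  6≤6≤8 ✓
Π(2lᵢ+1) = 15×3×13 = 585
triangle coeff Δ(7,1,6) = 1/1365
Σ_t [1,1]: t=1:−1/518400 = -1/518400
(3j)²=7/195 [(7 1 6; 0 0 0)], sign=-1
Σ_t [2,2]: t=2:+1/958003200 = 1/958003200
(3j)²=1/1365 [(7 1 6; 5 1 -6)], sign=+1
⇒ 4πI² = 1/65
I = (-1)√(1/65/(4π)) = -0.03498955

-0.034990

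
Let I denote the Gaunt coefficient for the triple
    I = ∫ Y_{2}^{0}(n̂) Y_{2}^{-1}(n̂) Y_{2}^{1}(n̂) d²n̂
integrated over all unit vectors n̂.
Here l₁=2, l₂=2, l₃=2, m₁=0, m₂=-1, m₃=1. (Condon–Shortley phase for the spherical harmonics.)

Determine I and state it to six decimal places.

-0.090112

m-sum 0 ✓  L=6 even ✓  0≤2≤4 ✓
Π(2lᵢ+1) = 5×5×5 = 125
triangle coeff Δ(2,2,2) = 1/630
Σ_t [0,2]: t=0:+1/8 t=1:−1/1 t=2:+1/8 = -3/4
(3j)²=2/35 [(2 2 2; 0 0 0)], sign=-1
Σ_t [0,1]: t=0:+1/4 t=1:−1/2 = -1/4
(3j)²=1/70 [(2 2 2; 0 -1 1)], sign=+1
⇒ 4πI² = 5/49
I = (-1)√(5/49/(4π)) = -0.09011188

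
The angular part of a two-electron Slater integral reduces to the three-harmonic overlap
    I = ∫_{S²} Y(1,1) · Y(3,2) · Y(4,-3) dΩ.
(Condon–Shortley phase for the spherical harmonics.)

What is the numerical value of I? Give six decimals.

Rules hold: Σm=0, L=8 even, 2≤4≤4.
N = 3·7·9 = 189
Δ = 0!·2!·6!/9! = 1/252
Racah Σ t=0..0: t=0:+1/36 = 1/36
⇒ 3j(1 3 4; 0 0 0)² = 4/63, sgn +1
Racah Σ t=0..0: t=0:+1/240 = 1/240
⇒ 3j(1 3 4; 1 2 -3)² = 1/12, sgn -1
4πI² = N·(3j₀)²·(3jₘ)² = 1/1
I = -1·√(1/4π) = -0.28209479

-0.282095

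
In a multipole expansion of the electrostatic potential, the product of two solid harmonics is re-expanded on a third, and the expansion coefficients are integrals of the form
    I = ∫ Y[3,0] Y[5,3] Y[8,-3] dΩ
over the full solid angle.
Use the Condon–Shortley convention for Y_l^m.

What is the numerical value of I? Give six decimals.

-0.170538

m-sum 0 ✓  L=16 even ✓  2≤8≤8 ✓
Π(2lᵢ+1) = 7×11×17 = 1309
triangle coeff Δ(3,5,8) = 1/136136
Σ_t [0,0]: t=0:+1/518400 = 1/518400
(3j)²=56/2431 [(3 5 8; 0 0 0)], sign=+1
Σ_t [0,0]: t=0:+1/2903040 = 1/2903040
(3j)²=75/6188 [(3 5 8; 0 3 -3)], sign=-1
⇒ 4πI² = 1050/2873
I = (-1)√(1050/2873/(4π)) = -0.17053829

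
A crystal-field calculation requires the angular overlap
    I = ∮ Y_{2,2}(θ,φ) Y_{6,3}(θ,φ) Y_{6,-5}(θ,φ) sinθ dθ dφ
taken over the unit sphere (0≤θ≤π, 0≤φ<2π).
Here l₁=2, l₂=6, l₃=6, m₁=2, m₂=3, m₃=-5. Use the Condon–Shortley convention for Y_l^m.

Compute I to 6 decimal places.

0.120286

m-sum 0 ✓  L=14 even ✓  4≤6≤8 ✓
Π(2lᵢ+1) = 5×13×13 = 845
triangle coeff Δ(2,6,6) = 1/90090
Σ_t [0,2]: t=0:+1/69120 t=1:−1/14400 t=2:+1/69120 = -7/172800
(3j)²=14/715 [(2 6 6; 0 0 0)], sign=-1
Σ_t [0,0]: t=0:+1/1451520 = 1/1451520
(3j)²=1/91 [(2 6 6; 2 3 -5)], sign=-1
⇒ 4πI² = 2/11
I = (+1)√(2/11/(4π)) = 0.12028562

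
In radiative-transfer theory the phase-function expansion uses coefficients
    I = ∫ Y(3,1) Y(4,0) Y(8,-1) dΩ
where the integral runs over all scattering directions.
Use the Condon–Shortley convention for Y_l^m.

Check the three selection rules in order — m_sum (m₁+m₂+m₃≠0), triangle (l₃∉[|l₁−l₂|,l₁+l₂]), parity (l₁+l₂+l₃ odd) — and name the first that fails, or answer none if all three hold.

m₁+m₂+m₃ = 1 + 0 − 1 = 0  ✓
triangle: |3−4|=1 ≤ l₃=8 ≤ 3+4=7  ✗
parity: l₁+l₂+l₃ = 15 is odd

triangle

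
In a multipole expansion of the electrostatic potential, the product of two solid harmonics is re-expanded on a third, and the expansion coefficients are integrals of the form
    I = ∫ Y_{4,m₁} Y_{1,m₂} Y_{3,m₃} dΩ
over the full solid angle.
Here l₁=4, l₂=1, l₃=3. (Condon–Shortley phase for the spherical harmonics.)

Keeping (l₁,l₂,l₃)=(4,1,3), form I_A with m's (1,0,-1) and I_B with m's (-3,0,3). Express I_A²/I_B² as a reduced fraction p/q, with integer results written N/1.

Same 4,1,3: normalisation and zero-m 3j drop out of the ratio.
A: Δ: 2! 6! 0! / 9! → 1/252; sum: t=1:−1/48 = -1/48; 3j²(4 1 3; 1 0 -1) = Δ·Π!·Σ² = 5/84  (sign -1)
B: Δ: 2! 6! 0! / 9! → 1/252; sum: t=1:−1/720 = -1/720; 3j²(4 1 3; -3 0 3) = Δ·Π!·Σ² = 1/36  (sign -1)
I_A²/I_B² = (5/84)/(1/36) = 15/7

15/7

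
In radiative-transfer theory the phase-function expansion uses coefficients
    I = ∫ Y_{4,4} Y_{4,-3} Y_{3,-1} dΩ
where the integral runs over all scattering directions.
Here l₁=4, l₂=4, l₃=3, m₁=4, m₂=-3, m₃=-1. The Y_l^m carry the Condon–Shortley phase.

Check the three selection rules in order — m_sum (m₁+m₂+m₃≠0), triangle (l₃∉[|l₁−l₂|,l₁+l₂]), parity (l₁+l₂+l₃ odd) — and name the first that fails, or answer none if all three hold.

parity

azimuthal sum: 4 − 3 − 1 = 0  ✓
0 ≤ 3 ≤ 8 (triangle on l)  ✓
L = 4 + 4 + 3 = 11 (odd)  ✗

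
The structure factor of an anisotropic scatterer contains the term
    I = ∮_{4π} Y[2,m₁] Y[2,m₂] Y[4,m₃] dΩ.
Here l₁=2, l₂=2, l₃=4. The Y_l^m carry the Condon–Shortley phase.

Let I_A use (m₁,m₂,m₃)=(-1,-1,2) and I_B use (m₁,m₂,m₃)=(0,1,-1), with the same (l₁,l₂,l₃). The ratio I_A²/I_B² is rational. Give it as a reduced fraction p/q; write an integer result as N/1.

l's match ⇒ only the (l;m) 3-j factors differ between A and B.
A: triangle coeff Δ(2,2,4) = 1/630; Σ_t [0,0]: t=0:+1/36 = 1/36; (3j)²=4/63 [(2 2 4; -1 -1 2)], sign=+1
B: triangle coeff Δ(2,2,4) = 1/630; Σ_t [0,0]: t=0:+1/24 = 1/24; (3j)²=1/21 [(2 2 4; 0 1 -1)], sign=-1
I_A²/I_B² = (4/63)/(1/21) = 4/3

4/3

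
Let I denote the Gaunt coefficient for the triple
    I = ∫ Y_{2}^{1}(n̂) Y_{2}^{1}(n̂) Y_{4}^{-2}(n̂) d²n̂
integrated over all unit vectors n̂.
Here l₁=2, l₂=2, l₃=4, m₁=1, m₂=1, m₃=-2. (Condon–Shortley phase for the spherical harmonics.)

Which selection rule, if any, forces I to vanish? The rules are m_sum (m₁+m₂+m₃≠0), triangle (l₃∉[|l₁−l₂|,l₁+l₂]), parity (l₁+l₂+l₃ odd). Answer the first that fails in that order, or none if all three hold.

Σmᵢ = 0  ✓
l₃∈[|l₁−l₂|,l₁+l₂]=[0,4], have l₃=4  ✓
Σlᵢ = 8 ⇒ even  ✓

none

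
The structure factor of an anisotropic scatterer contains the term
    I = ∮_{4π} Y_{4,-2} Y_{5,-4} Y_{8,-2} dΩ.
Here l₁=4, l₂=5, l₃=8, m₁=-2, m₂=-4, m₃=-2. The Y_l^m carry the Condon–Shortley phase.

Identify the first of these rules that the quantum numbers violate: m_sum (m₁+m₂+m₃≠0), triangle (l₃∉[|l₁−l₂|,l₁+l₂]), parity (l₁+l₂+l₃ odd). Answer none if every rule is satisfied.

m_sum

Σmᵢ = -8  ✗
l₃∈[|l₁−l₂|,l₁+l₂]=[1,9], have l₃=8
Σlᵢ = 17 ⇒ odd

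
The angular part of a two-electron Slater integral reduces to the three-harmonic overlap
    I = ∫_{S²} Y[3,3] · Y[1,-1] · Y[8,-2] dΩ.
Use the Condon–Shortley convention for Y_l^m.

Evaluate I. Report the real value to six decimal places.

triangle: need 2≤l₃≤4, have 8; I=0

0.000000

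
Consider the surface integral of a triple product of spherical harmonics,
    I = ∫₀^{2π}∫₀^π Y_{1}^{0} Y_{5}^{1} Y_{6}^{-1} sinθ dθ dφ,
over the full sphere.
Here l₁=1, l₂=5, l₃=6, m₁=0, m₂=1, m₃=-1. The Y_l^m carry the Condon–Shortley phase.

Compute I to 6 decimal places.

Rules hold: Σm=0, L=12 even, 4≤6≤6.
N = 3·11·13 = 429
Δ = 0!·2!·10!/13! = 1/858
Racah Σ t=0..0: t=0:+1/14400 = 1/14400
⇒ 3j(1 5 6; 0 0 0)² = 6/143, sgn +1
Racah Σ t=0..0: t=0:+1/17280 = 1/17280
⇒ 3j(1 5 6; 0 1 -1)² = 35/858, sgn -1
4πI² = N·(3j₀)²·(3jₘ)² = 105/143
I = -1·√(0.734266/4π) = -0.24172507

-0.241725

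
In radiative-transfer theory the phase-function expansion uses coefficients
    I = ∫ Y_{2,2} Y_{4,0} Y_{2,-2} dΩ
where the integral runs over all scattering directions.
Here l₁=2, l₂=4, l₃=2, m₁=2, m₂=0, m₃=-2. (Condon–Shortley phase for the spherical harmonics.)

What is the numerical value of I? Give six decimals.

0.040299

Checks pass: Σm=0; 8 even; l₃=2∈[2,6].
(2·2+1)(2·4+1)(2·2+1) = 225
Δ: 4! 0! 4! / 9! → 1/630
sum: t=2:+1/16 = 1/16
3j²(2 4 2; 0 0 0) = Δ·Π!·Σ² = 2/35  (sign +1)
sum: t=0:+1/576 = 1/576
3j²(2 4 2; 2 0 -2) = Δ·Π!·Σ² = 1/630  (sign +1)
combine: 4πI² = 225·2/35·1/630 = 1/49
take √, sign +1: I = 0.04029926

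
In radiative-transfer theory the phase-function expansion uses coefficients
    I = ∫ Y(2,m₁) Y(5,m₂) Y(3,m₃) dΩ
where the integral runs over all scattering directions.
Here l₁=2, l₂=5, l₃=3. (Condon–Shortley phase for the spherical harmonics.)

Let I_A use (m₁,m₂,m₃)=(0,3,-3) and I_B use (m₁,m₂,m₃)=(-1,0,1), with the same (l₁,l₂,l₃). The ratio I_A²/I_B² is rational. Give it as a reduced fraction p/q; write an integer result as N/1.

l's match ⇒ only the (l;m) 3-j factors differ between A and B.
A: triangle coeff Δ(2,5,3) = 1/2310; Σ_t [2,2]: t=2:+1/2880 = 1/2880; (3j)²=2/165 [(2 5 3; 0 3 -3)], sign=+1
B: triangle coeff Δ(2,5,3) = 1/2310; Σ_t [3,3]: t=3:−1/288 = -1/288; (3j)²=5/231 [(2 5 3; -1 0 1)], sign=-1
I_A²/I_B² = (2/165)/(5/231) = 14/25

14/25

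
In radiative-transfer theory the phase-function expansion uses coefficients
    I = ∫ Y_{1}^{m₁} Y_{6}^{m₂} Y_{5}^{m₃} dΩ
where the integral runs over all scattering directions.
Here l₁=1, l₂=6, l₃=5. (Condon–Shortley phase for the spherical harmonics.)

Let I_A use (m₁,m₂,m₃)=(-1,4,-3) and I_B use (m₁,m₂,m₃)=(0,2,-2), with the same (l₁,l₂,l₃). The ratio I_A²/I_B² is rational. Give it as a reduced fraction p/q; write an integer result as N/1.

Same 1,6,5: normalisation and zero-m 3j drop out of the ratio.
A: Δ: 2! 0! 10! / 13! → 1/858; sum: t=2:+1/161280 = 1/161280; 3j²(1 6 5; -1 4 -3) = Δ·Π!·Σ² = 15/286  (sign +1)
B: Δ: 2! 0! 10! / 13! → 1/858; sum: t=1:−1/30240 = -1/30240; 3j²(1 6 5; 0 2 -2) = Δ·Π!·Σ² = 16/429  (sign +1)
I_A²/I_B² = (15/286)/(16/429) = 45/32

45/32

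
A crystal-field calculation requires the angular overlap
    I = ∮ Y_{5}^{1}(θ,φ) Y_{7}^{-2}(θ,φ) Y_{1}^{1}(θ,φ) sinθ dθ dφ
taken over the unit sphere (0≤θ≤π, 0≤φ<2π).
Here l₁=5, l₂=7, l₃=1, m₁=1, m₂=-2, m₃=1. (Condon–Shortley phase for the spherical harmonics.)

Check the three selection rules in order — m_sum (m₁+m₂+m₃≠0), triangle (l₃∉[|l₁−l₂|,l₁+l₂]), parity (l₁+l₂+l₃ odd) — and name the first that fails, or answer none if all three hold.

triangle

azimuthal sum: 1 − 2 + 1 = 0  ✓
2 ≤ 1 ≤ 12 (triangle on l)  ✗
L = 5 + 7 + 1 = 13 (odd)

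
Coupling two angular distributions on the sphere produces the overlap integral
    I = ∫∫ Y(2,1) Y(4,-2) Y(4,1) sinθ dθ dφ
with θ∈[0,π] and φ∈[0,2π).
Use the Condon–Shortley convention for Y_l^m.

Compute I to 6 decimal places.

0.127700

m-sum 0 ✓  L=10 even ✓  2≤4≤6 ✓
Π(2lᵢ+1) = 5×9×9 = 405
triangle coeff Δ(2,4,4) = 1/13860
Σ_t [0,2]: t=0:+1/192 t=1:−1/36 t=2:+1/192 = -5/288
(3j)²=20/693 [(2 4 4; 0 0 0)], sign=-1
Σ_t [0,1]: t=0:+1/96 t=1:−1/240 = 1/160
(3j)²=27/1540 [(2 4 4; 1 -2 1)], sign=-1
⇒ 4πI² = 1215/5929
I = (+1)√(1215/5929/(4π)) = 0.12770047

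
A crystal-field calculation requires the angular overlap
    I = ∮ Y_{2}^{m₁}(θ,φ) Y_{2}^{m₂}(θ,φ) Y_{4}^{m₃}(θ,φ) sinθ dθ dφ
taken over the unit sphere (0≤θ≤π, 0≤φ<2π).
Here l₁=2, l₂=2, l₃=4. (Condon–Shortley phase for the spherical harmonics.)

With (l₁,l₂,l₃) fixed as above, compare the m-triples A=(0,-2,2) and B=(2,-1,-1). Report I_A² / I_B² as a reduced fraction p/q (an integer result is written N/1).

l's match ⇒ only the (l;m) 3-j factors differ between A and B.
A: triangle coeff Δ(2,2,4) = 1/630; Σ_t [0,0]: t=0:+1/96 = 1/96; (3j)²=1/42 [(2 2 4; 0 -2 2)], sign=+1
B: triangle coeff Δ(2,2,4) = 1/630; Σ_t [0,0]: t=0:+1/144 = 1/144; (3j)²=1/126 [(2 2 4; 2 -1 -1)], sign=-1
I_A²/I_B² = (1/42)/(1/126) = 3/1

3/1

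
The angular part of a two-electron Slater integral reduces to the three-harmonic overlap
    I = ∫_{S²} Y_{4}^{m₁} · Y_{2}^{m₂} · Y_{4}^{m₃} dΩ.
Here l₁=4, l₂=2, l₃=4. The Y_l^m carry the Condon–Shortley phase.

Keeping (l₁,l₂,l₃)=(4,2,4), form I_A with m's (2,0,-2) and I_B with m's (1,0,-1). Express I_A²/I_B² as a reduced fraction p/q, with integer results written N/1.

64/289

l's match ⇒ only the (l;m) 3-j factors differ between A and B.
A: triangle coeff Δ(4,2,4) = 1/13860; Σ_t [0,2]: t=0:+1/192 t=1:−1/120 t=2:+1/2880 = -1/360; (3j)²=16/3465 [(4 2 4; 2 0 -2)], sign=-1
B: triangle coeff Δ(4,2,4) = 1/13860; Σ_t [0,2]: t=0:+1/144 t=1:−1/48 t=2:+1/480 = -17/1440; (3j)²=289/13860 [(4 2 4; 1 0 -1)], sign=+1
I_A²/I_B² = (16/3465)/(289/13860) = 64/289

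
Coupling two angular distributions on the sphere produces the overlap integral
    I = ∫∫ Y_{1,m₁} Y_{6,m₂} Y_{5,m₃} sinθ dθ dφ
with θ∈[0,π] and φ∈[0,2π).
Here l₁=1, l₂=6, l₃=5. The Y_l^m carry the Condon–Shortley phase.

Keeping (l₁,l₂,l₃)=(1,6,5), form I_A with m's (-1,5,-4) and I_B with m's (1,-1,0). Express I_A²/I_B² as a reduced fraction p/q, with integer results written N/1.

55/21

Shared (l₁,l₂,l₃)=(1,6,5): N and (l;000)² cancel in I_A²/I_B².
A: Δ = 2!·0!·10!/13! = 1/858; Racah Σ t=2..2: t=2:+1/725760 = 1/725760; ⇒ 3j(1 6 5; -1 5 -4)² = 5/78, sgn -1
B: Δ = 2!·0!·10!/13! = 1/858; Racah Σ t=0..0: t=0:+1/28800 = 1/28800; ⇒ 3j(1 6 5; 1 -1 0)² = 7/286, sgn -1
I_A²/I_B² = (5/78)/(7/286) = 55/21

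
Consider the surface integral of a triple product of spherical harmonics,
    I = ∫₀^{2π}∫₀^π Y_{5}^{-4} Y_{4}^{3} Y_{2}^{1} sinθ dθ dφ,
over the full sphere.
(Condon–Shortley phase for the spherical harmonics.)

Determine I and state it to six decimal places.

l₁+l₂+l₃=11 is odd: 3j(l;000)=0 ⇒ I=0

0.000000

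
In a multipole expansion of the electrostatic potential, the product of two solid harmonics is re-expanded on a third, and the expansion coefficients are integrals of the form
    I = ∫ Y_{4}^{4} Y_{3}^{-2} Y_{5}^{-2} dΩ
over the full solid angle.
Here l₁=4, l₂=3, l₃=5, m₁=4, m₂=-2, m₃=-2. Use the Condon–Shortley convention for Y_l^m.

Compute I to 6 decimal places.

-0.109480

Rules hold: Σm=0, L=12 even, 1≤5≤7.
N = 9·7·11 = 693
Δ = 2!·6!·4!/13! = 1/180180
Racah Σ t=0..2: t=0:+1/576 t=1:−1/144 t=2:+1/576 = -1/288
⇒ 3j(4 3 5; 0 0 0)² = 20/1001, sgn +1
Racah Σ t=0..0: t=0:+1/8640 = 1/8640
⇒ 3j(4 3 5; 4 -2 -2)² = 14/1287, sgn -1
4πI² = N·(3j₀)²·(3jₘ)² = 280/1859
I = -1·√(0.150619/4π) = -0.10947990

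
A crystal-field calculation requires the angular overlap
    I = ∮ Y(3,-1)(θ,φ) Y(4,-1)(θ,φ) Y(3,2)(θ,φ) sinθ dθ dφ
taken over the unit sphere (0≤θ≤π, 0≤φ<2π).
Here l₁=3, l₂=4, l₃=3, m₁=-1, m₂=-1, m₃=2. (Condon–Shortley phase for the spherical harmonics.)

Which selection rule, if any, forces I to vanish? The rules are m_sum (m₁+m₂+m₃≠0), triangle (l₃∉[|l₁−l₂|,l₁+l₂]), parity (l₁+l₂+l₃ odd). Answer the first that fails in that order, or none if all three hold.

m₁+m₂+m₃ = -1 − 1 + 2 = 0  ✓
triangle: |3−4|=1 ≤ l₃=3 ≤ 3+4=7  ✓
parity: l₁+l₂+l₃ = 10 is even  ✓

none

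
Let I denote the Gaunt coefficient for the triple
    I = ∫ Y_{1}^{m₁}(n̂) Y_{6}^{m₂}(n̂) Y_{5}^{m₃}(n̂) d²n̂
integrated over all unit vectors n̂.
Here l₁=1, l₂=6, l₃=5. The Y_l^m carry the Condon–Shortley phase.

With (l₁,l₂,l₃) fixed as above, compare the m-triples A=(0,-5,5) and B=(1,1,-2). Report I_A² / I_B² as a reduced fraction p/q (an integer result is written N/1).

Same 1,6,5: normalisation and zero-m 3j drop out of the ratio.
A: Δ: 2! 0! 10! / 13! → 1/858; sum: t=1:−1/3628800 = -1/3628800; 3j²(1 6 5; 0 -5 5) = Δ·Π!·Σ² = 1/78  (sign -1)
B: Δ: 2! 0! 10! / 13! → 1/858; sum: t=0:+1/60480 = 1/60480; 3j²(1 6 5; 1 1 -2) = Δ·Π!·Σ² = 5/429  (sign -1)
I_A²/I_B² = (1/78)/(5/429) = 11/10

11/10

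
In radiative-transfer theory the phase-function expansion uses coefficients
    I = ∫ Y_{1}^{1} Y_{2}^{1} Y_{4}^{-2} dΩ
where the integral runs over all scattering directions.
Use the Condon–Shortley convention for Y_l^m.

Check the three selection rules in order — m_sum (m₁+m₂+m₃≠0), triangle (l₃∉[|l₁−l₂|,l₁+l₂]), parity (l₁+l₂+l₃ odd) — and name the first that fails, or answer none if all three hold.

triangle

m₁+m₂+m₃ = 1 + 1 − 2 = 0  ✓
triangle: |1−2|=1 ≤ l₃=4 ≤ 1+2=3  ✗
parity: l₁+l₂+l₃ = 7 is odd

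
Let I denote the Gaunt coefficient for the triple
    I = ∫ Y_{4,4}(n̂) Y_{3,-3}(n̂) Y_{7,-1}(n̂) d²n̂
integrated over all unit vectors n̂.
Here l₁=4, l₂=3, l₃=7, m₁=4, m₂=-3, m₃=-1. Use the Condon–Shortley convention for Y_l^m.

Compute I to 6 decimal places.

Checks pass: Σm=0; 14 even; l₃=7∈[1,7].
(2·4+1)(2·3+1)(2·7+1) = 945
Δ: 0! 8! 6! / 15! → 1/45045
sum: t=0:+1/20736 = 1/20736
3j²(4 3 7; 0 0 0) = Δ·Π!·Σ² = 35/1287  (sign -1)
sum: t=0:+1/29030400 = 1/29030400
3j²(4 3 7; 4 -3 -1) = Δ·Π!·Σ² = 1/45045  (sign +1)
combine: 4πI² = 945·35/1287·1/45045 = 35/61347
take √, sign -1: I = -0.00673802

-0.006738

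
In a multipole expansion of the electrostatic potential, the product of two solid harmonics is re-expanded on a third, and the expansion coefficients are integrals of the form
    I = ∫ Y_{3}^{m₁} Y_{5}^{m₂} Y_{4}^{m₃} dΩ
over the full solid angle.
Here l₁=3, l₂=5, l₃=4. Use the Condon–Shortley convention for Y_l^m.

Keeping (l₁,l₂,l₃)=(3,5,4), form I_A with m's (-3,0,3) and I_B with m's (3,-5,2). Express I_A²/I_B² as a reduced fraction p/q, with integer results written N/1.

1/2

Shared (l₁,l₂,l₃)=(3,5,4): N and (l;000)² cancel in I_A²/I_B².
A: Δ = 4!·2!·6!/13! = 1/180180; Racah Σ t=4..4: t=4:+1/5760 = 1/5760; ⇒ 3j(3 5 4; -3 0 3)² = 5/572, sgn -1
B: Δ = 4!·2!·6!/13! = 1/180180; Racah Σ t=0..0: t=0:+1/34560 = 1/34560; ⇒ 3j(3 5 4; 3 -5 2)² = 5/286, sgn +1
I_A²/I_B² = (5/572)/(5/286) = 1/2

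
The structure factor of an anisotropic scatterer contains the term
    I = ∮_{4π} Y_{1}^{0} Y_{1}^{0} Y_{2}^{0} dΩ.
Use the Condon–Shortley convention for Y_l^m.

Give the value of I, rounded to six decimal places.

0.252313

Checks pass: Σm=0; 4 even; l₃=2∈[0,2].
(2·1+1)(2·1+1)(2·2+1) = 45
Δ: 0! 2! 2! / 5! → 1/30
sum: t=0:+1/1 = 1/1
3j²(1 1 2; 0 0 0) = Δ·Π!·Σ² = 2/15  (sign +1)
(m-triple is (0,0,0) — same symbol as above.)
combine: 4πI² = 45·2/15·2/15 = 4/5
take √, sign +1: I = 0.25231325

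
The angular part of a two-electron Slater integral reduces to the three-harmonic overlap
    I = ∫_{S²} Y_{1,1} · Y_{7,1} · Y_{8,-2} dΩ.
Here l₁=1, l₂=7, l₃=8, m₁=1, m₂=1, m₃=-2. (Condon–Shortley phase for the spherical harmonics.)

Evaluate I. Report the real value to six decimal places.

Rules hold: Σm=0, L=16 even, 6≤8≤8.
N = 3·15·17 = 765
Δ = 0!·2!·14!/17! = 1/2040
Racah Σ t=0..0: t=0:+1/25401600 = 1/25401600
⇒ 3j(1 7 8; 0 0 0)² = 8/255, sgn +1
Racah Σ t=0..0: t=0:+1/58060800 = 1/58060800
⇒ 3j(1 7 8; 1 1 -2)² = 3/136, sgn +1
4πI² = N·(3j₀)²·(3jₘ)² = 9/17
I = +1·√(0.529412/4π) = 0.20525411

0.205254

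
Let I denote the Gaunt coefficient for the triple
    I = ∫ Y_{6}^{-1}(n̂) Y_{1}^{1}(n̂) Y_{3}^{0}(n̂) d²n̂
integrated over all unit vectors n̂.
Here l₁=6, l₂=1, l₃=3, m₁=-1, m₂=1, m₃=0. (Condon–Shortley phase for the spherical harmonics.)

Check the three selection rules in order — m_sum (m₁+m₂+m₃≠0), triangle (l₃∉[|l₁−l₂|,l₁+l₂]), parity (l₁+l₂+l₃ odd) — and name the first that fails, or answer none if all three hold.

triangle

m₁+m₂+m₃ = -1 + 1 + 0 = 0  ✓
triangle: |6−1|=5 ≤ l₃=3 ≤ 6+1=7  ✗
parity: l₁+l₂+l₃ = 10 is even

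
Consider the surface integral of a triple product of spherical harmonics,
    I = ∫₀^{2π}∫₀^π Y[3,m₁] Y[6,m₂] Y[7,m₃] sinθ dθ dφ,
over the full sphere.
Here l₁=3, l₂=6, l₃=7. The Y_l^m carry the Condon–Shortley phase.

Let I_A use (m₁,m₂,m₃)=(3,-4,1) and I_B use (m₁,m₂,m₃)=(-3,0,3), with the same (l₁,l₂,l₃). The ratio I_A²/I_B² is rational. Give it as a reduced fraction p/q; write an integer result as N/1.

Same 3,6,7: normalisation and zero-m 3j drop out of the ratio.
A: Δ: 2! 4! 10! / 17! → 1/2042040; sum: t=0:+1/3870720 = 1/3870720; 3j²(3 6 7; 3 -4 1) = Δ·Π!·Σ² = 675/136136  (sign +1)
B: Δ: 2! 4! 10! / 17! → 1/2042040; sum: t=2:+1/829440 = 1/829440; 3j²(3 6 7; -3 0 3) = Δ·Π!·Σ² = 225/9724  (sign +1)
I_A²/I_B² = (675/136136)/(225/9724) = 3/14

3/14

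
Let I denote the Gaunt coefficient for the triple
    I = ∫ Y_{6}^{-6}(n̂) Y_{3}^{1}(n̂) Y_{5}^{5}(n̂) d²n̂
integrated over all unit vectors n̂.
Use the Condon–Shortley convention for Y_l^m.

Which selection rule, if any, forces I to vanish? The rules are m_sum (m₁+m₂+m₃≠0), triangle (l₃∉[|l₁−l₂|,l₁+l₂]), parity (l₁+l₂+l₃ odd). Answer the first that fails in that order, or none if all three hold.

none

m₁+m₂+m₃ = -6 + 1 + 5 = 0  ✓
triangle: |6−3|=3 ≤ l₃=5 ≤ 6+3=9  ✓
parity: l₁+l₂+l₃ = 14 is even  ✓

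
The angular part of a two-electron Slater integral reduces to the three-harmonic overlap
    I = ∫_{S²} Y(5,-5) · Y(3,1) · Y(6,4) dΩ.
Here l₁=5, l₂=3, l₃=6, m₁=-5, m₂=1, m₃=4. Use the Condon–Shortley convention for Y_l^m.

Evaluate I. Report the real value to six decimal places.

-0.152880

Rules hold: Σm=0, L=14 even, 2≤6≤8.
N = 11·7·13 = 1001
Δ = 2!·8!·4!/15! = 1/675675
Racah Σ t=0..2: t=0:+1/8640 t=1:−1/2304 t=2:+1/8640 = -7/34560
⇒ 3j(5 3 6; 0 0 0)² = 7/429, sgn -1
Racah Σ t=2..2: t=2:+1/322560 = 1/322560
⇒ 3j(5 3 6; -5 1 4)² = 18/1001, sgn +1
4πI² = N·(3j₀)²·(3jₘ)² = 42/143
I = -1·√(0.293706/4π) = -0.15288036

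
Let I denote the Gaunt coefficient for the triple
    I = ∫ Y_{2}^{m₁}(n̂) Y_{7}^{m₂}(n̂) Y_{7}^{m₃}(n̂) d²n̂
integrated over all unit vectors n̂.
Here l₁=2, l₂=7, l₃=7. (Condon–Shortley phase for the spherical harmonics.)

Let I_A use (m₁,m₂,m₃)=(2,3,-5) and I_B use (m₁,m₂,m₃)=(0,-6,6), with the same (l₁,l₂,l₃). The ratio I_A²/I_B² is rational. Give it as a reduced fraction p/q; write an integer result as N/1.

297/338

l's match ⇒ only the (l;m) 3-j factors differ between A and B.
A: triangle coeff Δ(2,7,7) = 1/185640; Σ_t [0,0]: t=0:+1/29030400 = 1/29030400; (3j)²=99/7735 [(2 7 7; 2 3 -5)], sign=+1
B: triangle coeff Δ(2,7,7) = 1/185640; Σ_t [0,1]: t=0:+1/159667200 t=1:−1/479001600 = 1/239500800; (3j)²=26/1785 [(2 7 7; 0 -6 6)], sign=-1
I_A²/I_B² = (99/7735)/(26/1785) = 297/338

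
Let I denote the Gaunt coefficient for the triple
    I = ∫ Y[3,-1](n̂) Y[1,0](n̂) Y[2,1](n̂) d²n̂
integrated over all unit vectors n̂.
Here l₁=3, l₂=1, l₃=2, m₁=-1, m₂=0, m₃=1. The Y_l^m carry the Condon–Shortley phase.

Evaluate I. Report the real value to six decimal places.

-0.233597

m-sum 0 ✓  L=6 even ✓  2≤2≤4 ✓
Π(2lᵢ+1) = 7×3×5 = 105
triangle coeff Δ(3,1,2) = 1/105
Σ_t [1,1]: t=1:−1/4 = -1/4
(3j)²=3/35 [(3 1 2; 0 0 0)], sign=-1
Σ_t [1,1]: t=1:−1/6 = -1/6
(3j)²=8/105 [(3 1 2; -1 0 1)], sign=+1
⇒ 4πI² = 24/35
I = (-1)√(24/35/(4π)) = -0.23359668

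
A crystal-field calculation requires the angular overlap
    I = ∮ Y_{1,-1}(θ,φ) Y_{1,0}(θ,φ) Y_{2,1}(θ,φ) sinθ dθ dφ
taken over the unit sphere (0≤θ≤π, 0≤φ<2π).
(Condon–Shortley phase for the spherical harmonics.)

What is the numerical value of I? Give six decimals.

-0.218510

Rules hold: Σm=0, L=4 even, 0≤2≤2.
N = 3·3·5 = 45
Δ = 0!·2!·2!/5! = 1/30
Racah Σ t=0..0: t=0:+1/1 = 1/1
⇒ 3j(1 1 2; 0 0 0)² = 2/15, sgn +1
Racah Σ t=0..0: t=0:+1/2 = 1/2
⇒ 3j(1 1 2; -1 0 1)² = 1/10, sgn -1
4πI² = N·(3j₀)²·(3jₘ)² = 3/5
I = -1·√(0.6/4π) = -0.21850969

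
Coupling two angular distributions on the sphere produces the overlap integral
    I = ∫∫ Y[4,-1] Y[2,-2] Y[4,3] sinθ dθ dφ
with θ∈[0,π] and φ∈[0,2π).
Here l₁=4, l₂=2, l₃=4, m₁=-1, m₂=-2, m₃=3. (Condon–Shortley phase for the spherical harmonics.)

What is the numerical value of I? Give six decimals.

0.159270

m-sum 0 ✓  L=10 even ✓  2≤4≤6 ✓
Π(2lᵢ+1) = 9×5×9 = 405
triangle coeff Δ(4,2,4) = 1/13860
Σ_t [0,2]: t=0:+1/192 t=1:−1/36 t=2:+1/192 = -5/288
(3j)²=20/693 [(4 2 4; 0 0 0)], sign=-1
Σ_t [0,0]: t=0:+1/480 = 1/480
(3j)²=3/110 [(4 2 4; -1 -2 3)], sign=-1
⇒ 4πI² = 270/847
I = (+1)√(270/847/(4π)) = 0.15927046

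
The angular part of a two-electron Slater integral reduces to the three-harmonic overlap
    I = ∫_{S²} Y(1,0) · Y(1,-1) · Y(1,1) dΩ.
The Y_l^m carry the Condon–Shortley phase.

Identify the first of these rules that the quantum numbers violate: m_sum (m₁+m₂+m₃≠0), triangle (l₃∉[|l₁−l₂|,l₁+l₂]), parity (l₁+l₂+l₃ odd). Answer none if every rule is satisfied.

m₁+m₂+m₃ = 0 − 1 + 1 = 0  ✓
triangle: |1−1|=0 ≤ l₃=1 ≤ 1+1=2  ✓
parity: l₁+l₂+l₃ = 3 is odd  ✗

parity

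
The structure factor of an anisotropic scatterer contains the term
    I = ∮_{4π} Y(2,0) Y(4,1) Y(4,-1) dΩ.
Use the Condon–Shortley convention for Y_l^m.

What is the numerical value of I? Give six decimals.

-0.139264

Checks pass: Σm=0; 10 even; l₃=4∈[2,6].
(2·2+1)(2·4+1)(2·4+1) = 405
Δ: 2! 2! 6! / 11! → 1/13860
sum: t=0:+1/192 t=1:−1/36 t=2:+1/192 = -5/288
3j²(2 4 4; 0 0 0) = Δ·Π!·Σ² = 20/693  (sign -1)
sum: t=0:+1/480 t=1:−1/48 t=2:+1/144 = -17/1440
3j²(2 4 4; 0 1 -1) = Δ·Π!·Σ² = 289/13860  (sign +1)
combine: 4πI² = 405·20/693·289/13860 = 1445/5929
take √, sign -1: I = -0.13926381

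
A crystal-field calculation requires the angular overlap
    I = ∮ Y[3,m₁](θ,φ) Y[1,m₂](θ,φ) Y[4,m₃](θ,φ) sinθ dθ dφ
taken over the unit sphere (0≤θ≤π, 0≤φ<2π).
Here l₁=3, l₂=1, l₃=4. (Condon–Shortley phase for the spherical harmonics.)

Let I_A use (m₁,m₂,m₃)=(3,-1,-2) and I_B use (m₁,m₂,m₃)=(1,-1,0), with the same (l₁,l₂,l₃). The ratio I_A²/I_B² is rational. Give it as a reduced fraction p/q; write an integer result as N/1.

Same 3,1,4: normalisation and zero-m 3j drop out of the ratio.
A: Δ: 0! 6! 2! / 9! → 1/252; sum: t=0:+1/1440 = 1/1440; 3j²(3 1 4; 3 -1 -2) = Δ·Π!·Σ² = 1/252  (sign +1)
B: Δ: 0! 6! 2! / 9! → 1/252; sum: t=0:+1/96 = 1/96; 3j²(3 1 4; 1 -1 0) = Δ·Π!·Σ² = 1/42  (sign +1)
I_A²/I_B² = (1/252)/(1/42) = 1/6

1/6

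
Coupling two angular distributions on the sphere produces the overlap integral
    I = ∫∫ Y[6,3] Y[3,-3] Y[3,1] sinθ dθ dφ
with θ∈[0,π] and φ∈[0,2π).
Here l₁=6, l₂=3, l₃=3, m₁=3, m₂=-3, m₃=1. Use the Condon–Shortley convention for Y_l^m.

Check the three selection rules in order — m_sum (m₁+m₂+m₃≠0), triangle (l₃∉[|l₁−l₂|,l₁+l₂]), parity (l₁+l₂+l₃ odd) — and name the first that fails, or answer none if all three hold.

Σmᵢ = 1  ✗
l₃∈[|l₁−l₂|,l₁+l₂]=[3,9], have l₃=3
Σlᵢ = 12 ⇒ even

m_sum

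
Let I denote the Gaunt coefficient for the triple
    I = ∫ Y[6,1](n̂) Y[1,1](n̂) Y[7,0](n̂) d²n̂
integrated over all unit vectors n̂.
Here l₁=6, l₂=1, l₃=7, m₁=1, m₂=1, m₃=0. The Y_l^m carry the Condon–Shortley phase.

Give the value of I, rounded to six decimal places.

0.000000

m-sum = 1 + 1 + 0 = 2 ≠ 0 ⇒ I = 0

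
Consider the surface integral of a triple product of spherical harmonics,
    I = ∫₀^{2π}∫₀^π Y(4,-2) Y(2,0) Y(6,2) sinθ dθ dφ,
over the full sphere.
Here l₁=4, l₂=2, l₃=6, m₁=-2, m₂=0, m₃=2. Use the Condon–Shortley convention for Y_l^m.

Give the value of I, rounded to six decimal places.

m-sum 0 ✓  L=12 even ✓  2≤6≤6 ✓
Π(2lᵢ+1) = 9×5×13 = 585
triangle coeff Δ(4,2,6) = 1/6435
Σ_t [0,0]: t=0:+1/2304 = 1/2304
(3j)²=5/143 [(4 2 6; 0 0 0)], sign=+1
Σ_t [0,0]: t=0:+1/5760 = 1/5760
(3j)²=56/2145 [(4 2 6; -2 0 2)], sign=+1
⇒ 4πI² = 840/1573
I = (+1)√(840/1573/(4π)) = 0.20614383

0.206144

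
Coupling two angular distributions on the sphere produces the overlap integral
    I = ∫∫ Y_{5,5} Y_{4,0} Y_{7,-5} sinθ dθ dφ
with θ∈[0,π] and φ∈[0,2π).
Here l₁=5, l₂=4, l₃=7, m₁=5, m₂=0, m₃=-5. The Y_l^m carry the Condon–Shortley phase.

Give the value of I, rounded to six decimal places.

0.181642

Checks pass: Σm=0; 16 even; l₃=7∈[1,9].
(2·5+1)(2·4+1)(2·7+1) = 1485
Δ: 2! 8! 6! / 17! → 1/6126120
sum: t=0:+1/69120 t=1:−1/20736 t=2:+1/69120 = -1/51840
3j²(5 4 7; 0 0 0) = Δ·Π!·Σ² = 280/21879  (sign +1)
sum: t=0:+1/3870720 = 1/3870720
3j²(5 4 7; 5 0 -5) = Δ·Π!·Σ² = 135/6188  (sign +1)
combine: 4πI² = 1485·280/21879·135/6188 = 20250/48841
take √, sign +1: I = 0.18164160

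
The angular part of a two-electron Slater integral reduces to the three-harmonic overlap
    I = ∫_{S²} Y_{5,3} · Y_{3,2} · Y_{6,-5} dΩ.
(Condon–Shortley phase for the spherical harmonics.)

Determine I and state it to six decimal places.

-0.169016

m-sum 0 ✓  L=14 even ✓  2≤6≤8 ✓
Π(2lᵢ+1) = 11×7×13 = 1001
triangle coeff Δ(5,3,6) = 1/675675
Σ_t [0,2]: t=0:+1/8640 t=1:−1/2304 t=2:+1/8640 = -7/34560
(3j)²=7/429 [(5 3 6; 0 0 0)], sign=-1
Σ_t [1,2]: t=1:−1/120960 t=2:+1/483840 = -1/161280
(3j)²=2/91 [(5 3 6; 3 2 -5)], sign=+1
⇒ 4πI² = 14/39
I = (-1)√(14/39/(4π)) = -0.16901560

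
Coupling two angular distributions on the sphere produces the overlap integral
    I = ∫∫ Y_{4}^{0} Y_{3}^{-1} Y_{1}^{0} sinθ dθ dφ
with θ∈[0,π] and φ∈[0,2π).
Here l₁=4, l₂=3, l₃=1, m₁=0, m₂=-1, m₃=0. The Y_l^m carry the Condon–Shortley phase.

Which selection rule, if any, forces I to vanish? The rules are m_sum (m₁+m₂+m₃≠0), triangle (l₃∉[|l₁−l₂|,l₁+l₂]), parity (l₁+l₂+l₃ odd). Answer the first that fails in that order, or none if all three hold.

m_sum

azimuthal sum: 0 − 1 + 0 = -1  ✗
1 ≤ 1 ≤ 7 (triangle on l)
L = 4 + 3 + 1 = 8 (even)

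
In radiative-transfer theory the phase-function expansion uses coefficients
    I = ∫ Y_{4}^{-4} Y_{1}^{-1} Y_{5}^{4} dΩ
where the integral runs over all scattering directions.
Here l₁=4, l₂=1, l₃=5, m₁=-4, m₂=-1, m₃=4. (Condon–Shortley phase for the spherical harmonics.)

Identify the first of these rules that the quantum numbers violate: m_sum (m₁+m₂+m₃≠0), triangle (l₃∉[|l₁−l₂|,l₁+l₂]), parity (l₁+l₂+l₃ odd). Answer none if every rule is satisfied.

Σmᵢ = -1  ✗
l₃∈[|l₁−l₂|,l₁+l₂]=[3,5], have l₃=5
Σlᵢ = 10 ⇒ even

m_sum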